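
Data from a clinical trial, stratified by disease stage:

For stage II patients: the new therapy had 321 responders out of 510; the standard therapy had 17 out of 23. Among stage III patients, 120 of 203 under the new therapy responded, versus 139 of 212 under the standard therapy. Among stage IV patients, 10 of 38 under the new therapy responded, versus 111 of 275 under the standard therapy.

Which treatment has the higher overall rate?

the new therapy

Stage II: the new therapy 321/510 = 62.9%, the standard therapy 17/23 = 73.9% → the standard therapy
Stage III: the new therapy 120/203 = 59.1%, the standard therapy 139/212 = 65.6% → the standard therapy
Stage IV: the new therapy 10/38 = 26.3%, the standard therapy 111/275 = 40.4% → the standard therapy
Overall: the new therapy 451/751 = 60.1%, the standard therapy 267/510 = 52.4% → the new therapy
(The standard therapy wins every disease group but the new therapy wins overall — the standard therapy's patients skew toward the low-rate stage IV group.)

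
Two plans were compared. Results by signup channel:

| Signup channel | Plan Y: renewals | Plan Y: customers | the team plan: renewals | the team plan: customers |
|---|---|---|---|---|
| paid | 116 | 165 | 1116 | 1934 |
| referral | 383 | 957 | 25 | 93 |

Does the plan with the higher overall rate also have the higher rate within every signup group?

No

Paid: Plan Y 116/165 = 70.3%, the team plan 1116/1934 = 57.7% → Plan Y
Referral: Plan Y 383/957 = 40.0%, the team plan 25/93 = 26.9% → Plan Y
Overall: Plan Y 499/1122 = 44.5%, the team plan 1141/2027 = 56.3% → the team plan
Plan Y wins each signup group but the team plan wins overall — the comparison reverses. Plan Y's customers skew toward referral, which has a lower base rate.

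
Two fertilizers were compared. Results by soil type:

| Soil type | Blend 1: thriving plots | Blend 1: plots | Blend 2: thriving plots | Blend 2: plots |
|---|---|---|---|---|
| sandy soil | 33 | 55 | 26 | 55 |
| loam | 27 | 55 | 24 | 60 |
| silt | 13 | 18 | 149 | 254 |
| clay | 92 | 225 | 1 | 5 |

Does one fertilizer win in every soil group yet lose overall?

Yes

Sandy soil: Blend 1 33/55 = 60.0%, Blend 2 26/55 = 47.3% → Blend 1
Loam: Blend 1 27/55 = 49.1%, Blend 2 24/60 = 40.0% → Blend 1
Silt: Blend 1 13/18 = 72.2%, Blend 2 149/254 = 58.7% → Blend 1
Clay: Blend 1 92/225 = 40.9%, Blend 2 1/5 = 20.0% → Blend 1
Overall: Blend 1 165/353 = 46.7%, Blend 2 200/374 = 53.5% → Blend 2
Blend 1 wins each soil group but Blend 2 wins overall — the comparison reverses. Blend 1's plots skew toward clay, which has a lower base rate.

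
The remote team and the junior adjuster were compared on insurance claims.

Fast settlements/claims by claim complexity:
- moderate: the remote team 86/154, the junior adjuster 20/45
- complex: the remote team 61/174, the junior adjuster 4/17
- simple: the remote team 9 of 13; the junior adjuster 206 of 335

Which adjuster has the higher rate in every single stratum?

Moderate: the remote team 86/154 = 55.8%, the junior adjuster 20/45 = 44.4% → the remote team
Complex: the remote team 61/174 = 35.1%, the junior adjuster 4/17 = 23.5% → the remote team
Simple: the remote team 9/13 = 69.2%, the junior adjuster 206/335 = 61.5% → the remote team
The remote team has the higher rate in all 3 groups.

the remote team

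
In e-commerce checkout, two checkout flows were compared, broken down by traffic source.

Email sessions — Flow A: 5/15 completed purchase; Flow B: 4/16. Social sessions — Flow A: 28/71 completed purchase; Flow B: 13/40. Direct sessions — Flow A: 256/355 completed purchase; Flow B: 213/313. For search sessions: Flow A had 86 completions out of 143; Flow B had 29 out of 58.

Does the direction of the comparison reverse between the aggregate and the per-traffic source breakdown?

No

Email: Flow A 5/15 = 33.3%, Flow B 4/16 = 25.0% → Flow A
Social: Flow A 28/71 = 39.4%, Flow B 13/40 = 32.5% → Flow A
Direct: Flow A 256/355 = 72.1%, Flow B 213/313 = 68.1% → Flow A
Search: Flow A 86/143 = 60.1%, Flow B 29/58 = 50.0% → Flow A
Overall: Flow A 375/584 = 64.2%, Flow B 259/427 = 60.7% → Flow A
Flow A wins overall and in every traffic group — no reversal.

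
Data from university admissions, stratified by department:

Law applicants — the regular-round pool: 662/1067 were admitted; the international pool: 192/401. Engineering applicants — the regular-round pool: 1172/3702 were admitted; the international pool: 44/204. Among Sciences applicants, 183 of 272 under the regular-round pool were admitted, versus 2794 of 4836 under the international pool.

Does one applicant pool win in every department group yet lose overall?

Law: the regular-round pool 662/1067 = 62.0%, the international pool 192/401 = 47.9% → the regular-round pool
Engineering: the regular-round pool 1172/3702 = 31.7%, the international pool 44/204 = 21.6% → the regular-round pool
Sciences: the regular-round pool 183/272 = 67.3%, the international pool 2794/4836 = 57.8% → the regular-round pool
Overall: the regular-round pool 2017/5041 = 40.0%, the international pool 3030/5441 = 55.7% → the international pool
The regular-round pool wins each department group but the international pool wins overall — the comparison reverses. The regular-round pool's applicants skew toward Engineering, which has a lower base rate.

Yes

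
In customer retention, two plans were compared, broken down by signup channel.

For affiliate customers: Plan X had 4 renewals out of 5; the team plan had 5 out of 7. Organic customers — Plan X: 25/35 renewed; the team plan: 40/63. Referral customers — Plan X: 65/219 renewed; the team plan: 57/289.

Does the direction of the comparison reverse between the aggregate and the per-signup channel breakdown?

No

Affiliate: Plan X 4/5 = 80.0%, the team plan 5/7 = 71.4% → Plan X
Organic: Plan X 25/35 = 71.4%, the team plan 40/63 = 63.5% → Plan X
Referral: Plan X 65/219 = 29.7%, the team plan 57/289 = 19.7% → Plan X
Overall: Plan X 94/259 = 36.3%, the team plan 102/359 = 28.4% → Plan X
Plan X wins overall and in every signup group — no reversal.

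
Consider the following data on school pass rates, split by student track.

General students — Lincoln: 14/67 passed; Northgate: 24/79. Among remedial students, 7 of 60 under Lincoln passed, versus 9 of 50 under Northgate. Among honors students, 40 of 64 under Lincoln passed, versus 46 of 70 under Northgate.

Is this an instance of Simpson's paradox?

No

General: Lincoln 14/67 = 20.9%, Northgate 24/79 = 30.4% → Northgate
Remedial: Lincoln 7/60 = 11.7%, Northgate 9/50 = 18.0% → Northgate
Honors: Lincoln 40/64 = 62.5%, Northgate 46/70 = 65.7% → Northgate
Overall: Lincoln 61/191 = 31.9%, Northgate 79/199 = 39.7% → Northgate
Northgate wins overall and in every student group — no reversal.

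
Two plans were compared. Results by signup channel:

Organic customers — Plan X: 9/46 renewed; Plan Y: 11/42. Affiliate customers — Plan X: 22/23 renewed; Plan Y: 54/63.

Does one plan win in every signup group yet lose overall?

No

Organic: Plan X 9/46 = 19.6%, Plan Y 11/42 = 26.2% → Plan Y
Affiliate: Plan X 22/23 = 95.7%, Plan Y 54/63 = 85.7% → Plan X
Overall: Plan X 31/69 = 44.9%, Plan Y 65/105 = 61.9% → Plan Y
Neither sweeps: Plan X wins 1 of 2 groups, Plan Y wins 1. Plan Y wins overall but not every group — no Simpson reversal.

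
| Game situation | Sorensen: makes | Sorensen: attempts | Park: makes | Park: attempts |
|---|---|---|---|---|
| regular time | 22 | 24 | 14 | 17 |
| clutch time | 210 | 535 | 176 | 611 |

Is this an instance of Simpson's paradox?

Regular time: Sorensen 22/24 = 91.7%, Park 14/17 = 82.4% → Sorensen
Clutch time: Sorensen 210/535 = 39.3%, Park 176/611 = 28.8% → Sorensen
Overall: Sorensen 232/559 = 41.5%, Park 190/628 = 30.3% → Sorensen
Sorensen wins overall and in every game group — no reversal.

No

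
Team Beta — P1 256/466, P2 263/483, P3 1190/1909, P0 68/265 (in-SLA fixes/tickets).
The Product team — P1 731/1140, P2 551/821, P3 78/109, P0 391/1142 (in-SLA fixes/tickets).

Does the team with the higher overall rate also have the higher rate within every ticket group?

P1: Team Beta 256/466 = 54.9%, the Product team 731/1140 = 64.1% → the Product team
P2: Team Beta 263/483 = 54.5%, the Product team 551/821 = 67.1% → the Product team
P3: Team Beta 1190/1909 = 62.3%, the Product team 78/109 = 71.6% → the Product team
P0: Team Beta 68/265 = 25.7%, the Product team 391/1142 = 34.2% → the Product team
Overall: Team Beta 1777/3123 = 56.9%, the Product team 1751/3212 = 54.5% → Team Beta
The Product team wins each ticket group but Team Beta wins overall — the comparison reverses. The Product team's tickets skew toward P0, which has a lower base rate.

No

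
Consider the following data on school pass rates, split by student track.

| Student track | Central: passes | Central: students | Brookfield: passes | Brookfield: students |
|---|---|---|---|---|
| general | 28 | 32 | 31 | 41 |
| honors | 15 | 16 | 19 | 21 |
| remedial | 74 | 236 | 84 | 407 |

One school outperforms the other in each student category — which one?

General: Central 28/32 = 87.5%, Brookfield 31/41 = 75.6% → Central
Honors: Central 15/16 = 93.8%, Brookfield 19/21 = 90.5% → Central
Remedial: Central 74/236 = 31.4%, Brookfield 84/407 = 20.6% → Central
Central has the higher rate in all 3 groups.

Central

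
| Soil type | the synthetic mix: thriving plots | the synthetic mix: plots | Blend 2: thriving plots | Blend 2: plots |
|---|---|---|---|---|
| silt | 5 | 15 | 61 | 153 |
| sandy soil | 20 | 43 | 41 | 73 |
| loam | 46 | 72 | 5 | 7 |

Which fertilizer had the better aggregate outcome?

the synthetic mix

Silt: the synthetic mix 5/15 = 33.3%, Blend 2 61/153 = 39.9% → Blend 2
Sandy soil: the synthetic mix 20/43 = 46.5%, Blend 2 41/73 = 56.2% → Blend 2
Loam: the synthetic mix 46/72 = 63.9%, Blend 2 5/7 = 71.4% → Blend 2
Overall: the synthetic mix 71/130 = 54.6%, Blend 2 107/233 = 45.9% → the synthetic mix
(Blend 2 wins every soil group but the synthetic mix wins overall — Blend 2's plots skew toward the low-rate silt group.)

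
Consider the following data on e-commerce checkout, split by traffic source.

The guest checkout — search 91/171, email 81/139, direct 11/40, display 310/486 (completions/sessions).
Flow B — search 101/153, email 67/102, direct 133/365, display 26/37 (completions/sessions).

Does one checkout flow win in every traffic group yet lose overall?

Search: the guest checkout 91/171 = 53.2%, Flow B 101/153 = 66.0% → Flow B
Email: the guest checkout 81/139 = 58.3%, Flow B 67/102 = 65.7% → Flow B
Direct: the guest checkout 11/40 = 27.5%, Flow B 133/365 = 36.4% → Flow B
Display: the guest checkout 310/486 = 63.8%, Flow B 26/37 = 70.3% → Flow B
Overall: the guest checkout 493/836 = 59.0%, Flow B 327/657 = 49.8% → the guest checkout
Flow B wins each traffic group but the guest checkout wins overall — the comparison reverses. Flow B's sessions skew toward direct, which has a lower base rate.

Yes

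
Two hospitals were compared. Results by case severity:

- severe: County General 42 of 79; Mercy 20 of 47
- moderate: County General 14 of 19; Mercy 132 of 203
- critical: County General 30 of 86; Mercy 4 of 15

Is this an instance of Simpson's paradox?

Severe: County General 42/79 = 53.2%, Mercy 20/47 = 42.6% → County General
Moderate: County General 14/19 = 73.7%, Mercy 132/203 = 65.0% → County General
Critical: County General 30/86 = 34.9%, Mercy 4/15 = 26.7% → County General
Overall: County General 86/184 = 46.7%, Mercy 156/265 = 58.9% → Mercy
County General wins each case group but Mercy wins overall — the comparison reverses. County General's patients skew toward critical, which has a lower base rate.

Yes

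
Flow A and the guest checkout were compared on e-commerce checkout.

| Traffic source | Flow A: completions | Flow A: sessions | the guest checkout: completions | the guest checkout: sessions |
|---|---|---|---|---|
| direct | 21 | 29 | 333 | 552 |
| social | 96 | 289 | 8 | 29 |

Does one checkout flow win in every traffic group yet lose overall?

Direct: Flow A 21/29 = 72.4%, the guest checkout 333/552 = 60.3% → Flow A
Social: Flow A 96/289 = 33.2%, the guest checkout 8/29 = 27.6% → Flow A
Overall: Flow A 117/318 = 36.8%, the guest checkout 341/581 = 58.7% → the guest checkout
Flow A wins each traffic group but the guest checkout wins overall — the comparison reverses. Flow A's sessions skew toward social, which has a lower base rate.

Yes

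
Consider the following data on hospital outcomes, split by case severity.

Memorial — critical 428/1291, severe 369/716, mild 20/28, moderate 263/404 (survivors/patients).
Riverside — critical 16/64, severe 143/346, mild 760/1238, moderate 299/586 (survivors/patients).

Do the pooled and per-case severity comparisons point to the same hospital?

No

Critical: Memorial 428/1291 = 33.2%, Riverside 16/64 = 25.0% → Memorial
Severe: Memorial 369/716 = 51.5%, Riverside 143/346 = 41.3% → Memorial
Mild: Memorial 20/28 = 71.4%, Riverside 760/1238 = 61.4% → Memorial
Moderate: Memorial 263/404 = 65.1%, Riverside 299/586 = 51.0% → Memorial
Overall: Memorial 1080/2439 = 44.3%, Riverside 1218/2234 = 54.5% → Riverside
Memorial wins each case group but Riverside wins overall — the comparison reverses. Memorial's patients skew toward critical, which has a lower base rate.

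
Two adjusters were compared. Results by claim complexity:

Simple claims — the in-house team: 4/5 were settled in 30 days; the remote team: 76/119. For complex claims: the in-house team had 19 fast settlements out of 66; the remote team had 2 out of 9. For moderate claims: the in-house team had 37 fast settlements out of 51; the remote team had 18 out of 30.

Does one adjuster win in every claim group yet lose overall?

Yes

Simple: the in-house team 4/5 = 80.0%, the remote team 76/119 = 63.9% → the in-house team
Complex: the in-house team 19/66 = 28.8%, the remote team 2/9 = 22.2% → the in-house team
Moderate: the in-house team 37/51 = 72.5%, the remote team 18/30 = 60.0% → the in-house team
Overall: the in-house team 60/122 = 49.2%, the remote team 96/158 = 60.8% → the remote team
The in-house team wins each claim group but the remote team wins overall — the comparison reverses. The in-house team's claims skew toward complex, which has a lower base rate.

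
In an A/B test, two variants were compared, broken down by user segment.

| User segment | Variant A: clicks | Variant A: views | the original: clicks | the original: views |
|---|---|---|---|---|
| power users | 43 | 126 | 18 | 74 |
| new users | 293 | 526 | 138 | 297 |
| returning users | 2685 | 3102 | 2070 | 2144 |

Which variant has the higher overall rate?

the original

Power users: Variant A 43/126 = 34.1%, the original 18/74 = 24.3% → Variant A
New users: Variant A 293/526 = 55.7%, the original 138/297 = 46.5% → Variant A
Returning users: Variant A 2685/3102 = 86.6%, the original 2070/2144 = 96.5% → the original
Overall: Variant A 3021/3754 = 80.5%, the original 2226/2515 = 88.5% → the original
(Neither sweeps every user group, but the original has the higher pooled rate.)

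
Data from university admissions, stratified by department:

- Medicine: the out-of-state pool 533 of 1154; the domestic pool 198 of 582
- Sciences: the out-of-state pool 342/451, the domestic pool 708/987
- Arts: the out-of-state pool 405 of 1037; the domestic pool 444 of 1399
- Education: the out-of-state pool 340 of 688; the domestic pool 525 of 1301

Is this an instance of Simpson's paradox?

No

Medicine: the out-of-state pool 533/1154 = 46.2%, the domestic pool 198/582 = 34.0% → the out-of-state pool
Sciences: the out-of-state pool 342/451 = 75.8%, the domestic pool 708/987 = 71.7% → the out-of-state pool
Arts: the out-of-state pool 405/1037 = 39.1%, the domestic pool 444/1399 = 31.7% → the out-of-state pool
Education: the out-of-state pool 340/688 = 49.4%, the domestic pool 525/1301 = 40.4% → the out-of-state pool
Overall: the out-of-state pool 1620/3330 = 48.6%, the domestic pool 1875/4269 = 43.9% → the out-of-state pool
The out-of-state pool wins overall and in every department group — no reversal.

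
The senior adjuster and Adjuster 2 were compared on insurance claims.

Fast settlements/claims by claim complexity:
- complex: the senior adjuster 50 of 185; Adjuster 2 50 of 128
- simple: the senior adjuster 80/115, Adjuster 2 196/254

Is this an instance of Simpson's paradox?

Complex: the senior adjuster 50/185 = 27.0%, Adjuster 2 50/128 = 39.1% → Adjuster 2
Simple: the senior adjuster 80/115 = 69.6%, Adjuster 2 196/254 = 77.2% → Adjuster 2
Overall: the senior adjuster 130/300 = 43.3%, Adjuster 2 246/382 = 64.4% → Adjuster 2
Adjuster 2 wins overall and in every claim group — no reversal.

No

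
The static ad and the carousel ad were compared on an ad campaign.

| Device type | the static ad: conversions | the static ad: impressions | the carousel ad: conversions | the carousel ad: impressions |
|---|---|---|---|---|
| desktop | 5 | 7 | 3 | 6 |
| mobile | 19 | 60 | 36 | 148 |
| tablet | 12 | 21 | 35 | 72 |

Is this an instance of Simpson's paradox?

No

Desktop: the static ad 5/7 = 71.4%, the carousel ad 3/6 = 50.0% → the static ad
Mobile: the static ad 19/60 = 31.7%, the carousel ad 36/148 = 24.3% → the static ad
Tablet: the static ad 12/21 = 57.1%, the carousel ad 35/72 = 48.6% → the static ad
Overall: the static ad 36/88 = 40.9%, the carousel ad 74/226 = 32.7% → the static ad
The static ad wins overall and in every device group — no reversal.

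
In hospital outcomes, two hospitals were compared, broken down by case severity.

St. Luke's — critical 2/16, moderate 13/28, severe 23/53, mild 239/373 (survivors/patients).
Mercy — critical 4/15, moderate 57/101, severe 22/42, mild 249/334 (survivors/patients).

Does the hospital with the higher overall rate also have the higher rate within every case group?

Critical: St. Luke's 2/16 = 12.5%, Mercy 4/15 = 26.7% → Mercy
Moderate: St. Luke's 13/28 = 46.4%, Mercy 57/101 = 56.4% → Mercy
Severe: St. Luke's 23/53 = 43.4%, Mercy 22/42 = 52.4% → Mercy
Mild: St. Luke's 239/373 = 64.1%, Mercy 249/334 = 74.6% → Mercy
Overall: St. Luke's 277/470 = 58.9%, Mercy 332/492 = 67.5% → Mercy
Mercy wins overall and in every case group — no reversal.

Yes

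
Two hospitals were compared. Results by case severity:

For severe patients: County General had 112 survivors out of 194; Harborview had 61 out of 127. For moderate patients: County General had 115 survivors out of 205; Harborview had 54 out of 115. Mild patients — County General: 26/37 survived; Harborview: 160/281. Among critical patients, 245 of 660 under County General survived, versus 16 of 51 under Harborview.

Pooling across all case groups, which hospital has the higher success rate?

Severe: County General 112/194 = 57.7%, Harborview 61/127 = 48.0% → County General
Moderate: County General 115/205 = 56.1%, Harborview 54/115 = 47.0% → County General
Mild: County General 26/37 = 70.3%, Harborview 160/281 = 56.9% → County General
Critical: County General 245/660 = 37.1%, Harborview 16/51 = 31.4% → County General
Overall: County General 498/1096 = 45.4%, Harborview 291/574 = 50.7% → Harborview
(County General wins every case group but Harborview wins overall — County General's patients skew toward the low-rate critical group.)

Harborview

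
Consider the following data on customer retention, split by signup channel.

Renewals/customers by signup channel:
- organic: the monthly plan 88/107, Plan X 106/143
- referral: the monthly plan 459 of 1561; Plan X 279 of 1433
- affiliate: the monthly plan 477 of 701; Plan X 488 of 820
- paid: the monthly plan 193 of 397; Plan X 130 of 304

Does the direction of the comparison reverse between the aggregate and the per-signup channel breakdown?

Organic: the monthly plan 88/107 = 82.2%, Plan X 106/143 = 74.1% → the monthly plan
Referral: the monthly plan 459/1561 = 29.4%, Plan X 279/1433 = 19.5% → the monthly plan
Affiliate: the monthly plan 477/701 = 68.0%, Plan X 488/820 = 59.5% → the monthly plan
Paid: the monthly plan 193/397 = 48.6%, Plan X 130/304 = 42.8% → the monthly plan
Overall: the monthly plan 1217/2766 = 44.0%, Plan X 1003/2700 = 37.1% → the monthly plan
The monthly plan wins overall and in every signup group — no reversal.

No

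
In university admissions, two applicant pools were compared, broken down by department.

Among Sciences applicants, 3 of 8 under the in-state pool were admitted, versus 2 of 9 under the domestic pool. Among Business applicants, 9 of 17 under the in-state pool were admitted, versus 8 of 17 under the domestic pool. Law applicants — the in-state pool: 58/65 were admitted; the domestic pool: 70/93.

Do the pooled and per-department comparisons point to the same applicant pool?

Sciences: the in-state pool 3/8 = 37.5%, the domestic pool 2/9 = 22.2% → the in-state pool
Business: the in-state pool 9/17 = 52.9%, the domestic pool 8/17 = 47.1% → the in-state pool
Law: the in-state pool 58/65 = 89.2%, the domestic pool 70/93 = 75.3% → the in-state pool
Overall: the in-state pool 70/90 = 77.8%, the domestic pool 80/119 = 67.2% → the in-state pool
The in-state pool wins overall and in every department group — no reversal.

Yes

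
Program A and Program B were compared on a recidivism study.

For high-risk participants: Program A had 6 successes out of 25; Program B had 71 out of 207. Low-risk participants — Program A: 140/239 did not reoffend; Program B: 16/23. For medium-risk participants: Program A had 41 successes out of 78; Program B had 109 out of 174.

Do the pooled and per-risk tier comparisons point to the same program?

High-risk: Program A 6/25 = 24.0%, Program B 71/207 = 34.3% → Program B
Low-risk: Program A 140/239 = 58.6%, Program B 16/23 = 69.6% → Program B
Medium-risk: Program A 41/78 = 52.6%, Program B 109/174 = 62.6% → Program B
Overall: Program A 187/342 = 54.7%, Program B 196/404 = 48.5% → Program A
Program B wins each risk group but Program A wins overall — the comparison reverses. Program B's participants skew toward high-risk, which has a lower base rate.

No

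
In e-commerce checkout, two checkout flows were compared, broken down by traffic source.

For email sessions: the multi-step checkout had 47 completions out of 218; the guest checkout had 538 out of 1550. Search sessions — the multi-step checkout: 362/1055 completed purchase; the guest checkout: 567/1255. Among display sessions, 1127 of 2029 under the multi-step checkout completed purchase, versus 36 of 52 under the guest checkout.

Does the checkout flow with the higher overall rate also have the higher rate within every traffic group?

Email: the multi-step checkout 47/218 = 21.6%, the guest checkout 538/1550 = 34.7% → the guest checkout
Search: the multi-step checkout 362/1055 = 34.3%, the guest checkout 567/1255 = 45.2% → the guest checkout
Display: the multi-step checkout 1127/2029 = 55.5%, the guest checkout 36/52 = 69.2% → the guest checkout
Overall: the multi-step checkout 1536/3302 = 46.5%, the guest checkout 1141/2857 = 39.9% → the multi-step checkout
The guest checkout wins each traffic group but the multi-step checkout wins overall — the comparison reverses. The guest checkout's sessions skew toward email, which has a lower base rate.

No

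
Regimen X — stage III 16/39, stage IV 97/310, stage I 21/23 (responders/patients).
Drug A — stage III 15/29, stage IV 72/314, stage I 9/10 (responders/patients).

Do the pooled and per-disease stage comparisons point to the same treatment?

No

Stage III: Regimen X 16/39 = 41.0%, Drug A 15/29 = 51.7% → Drug A
Stage IV: Regimen X 97/310 = 31.3%, Drug A 72/314 = 22.9% → Regimen X
Stage I: Regimen X 21/23 = 91.3%, Drug A 9/10 = 90.0% → Regimen X
Overall: Regimen X 134/372 = 36.0%, Drug A 96/353 = 27.2% → Regimen X
Neither sweeps: Regimen X wins 2 of 3 groups, Drug A wins 1. Regimen X wins overall but not every group — no Simpson reversal.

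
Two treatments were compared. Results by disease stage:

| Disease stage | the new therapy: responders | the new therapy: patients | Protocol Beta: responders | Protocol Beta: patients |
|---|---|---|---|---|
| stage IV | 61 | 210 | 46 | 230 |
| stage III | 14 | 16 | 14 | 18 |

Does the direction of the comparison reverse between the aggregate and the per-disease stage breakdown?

Stage IV: the new therapy 61/210 = 29.0%, Protocol Beta 46/230 = 20.0% → the new therapy
Stage III: the new therapy 14/16 = 87.5%, Protocol Beta 14/18 = 77.8% → the new therapy
Overall: the new therapy 75/226 = 33.2%, Protocol Beta 60/248 = 24.2% → the new therapy
The new therapy wins overall and in every disease group — no reversal.

No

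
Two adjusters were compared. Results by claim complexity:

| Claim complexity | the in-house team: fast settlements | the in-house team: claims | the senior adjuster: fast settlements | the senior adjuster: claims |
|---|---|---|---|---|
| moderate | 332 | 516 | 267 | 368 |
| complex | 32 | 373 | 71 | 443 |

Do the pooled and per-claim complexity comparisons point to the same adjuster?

Moderate: the in-house team 332/516 = 64.3%, the senior adjuster 267/368 = 72.6% → the senior adjuster
Complex: the in-house team 32/373 = 8.6%, the senior adjuster 71/443 = 16.0% → the senior adjuster
Overall: the in-house team 364/889 = 40.9%, the senior adjuster 338/811 = 41.7% → the senior adjuster
The senior adjuster wins overall and in every claim group — no reversal.

Yes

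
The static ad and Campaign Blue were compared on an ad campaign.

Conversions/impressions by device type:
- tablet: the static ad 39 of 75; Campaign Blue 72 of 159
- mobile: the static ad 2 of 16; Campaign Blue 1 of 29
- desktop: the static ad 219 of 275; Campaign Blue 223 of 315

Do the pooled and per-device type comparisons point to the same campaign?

Yes

Tablet: the static ad 39/75 = 52.0%, Campaign Blue 72/159 = 45.3% → the static ad
Mobile: the static ad 2/16 = 12.5%, Campaign Blue 1/29 = 3.4% → the static ad
Desktop: the static ad 219/275 = 79.6%, Campaign Blue 223/315 = 70.8% → the static ad
Overall: the static ad 260/366 = 71.0%, Campaign Blue 296/503 = 58.8% → the static ad
The static ad wins overall and in every device group — no reversal.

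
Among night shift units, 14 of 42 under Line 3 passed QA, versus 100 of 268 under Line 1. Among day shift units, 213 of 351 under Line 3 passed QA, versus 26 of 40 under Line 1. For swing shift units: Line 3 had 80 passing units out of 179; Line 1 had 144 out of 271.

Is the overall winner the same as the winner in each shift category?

No

Night shift: Line 3 14/42 = 33.3%, Line 1 100/268 = 37.3% → Line 1
Day shift: Line 3 213/351 = 60.7%, Line 1 26/40 = 65.0% → Line 1
Swing shift: Line 3 80/179 = 44.7%, Line 1 144/271 = 53.1% → Line 1
Overall: Line 3 307/572 = 53.7%, Line 1 270/579 = 46.6% → Line 3
Line 1 wins each shift group but Line 3 wins overall — the comparison reverses. Line 1's units skew toward night shift, which has a lower base rate.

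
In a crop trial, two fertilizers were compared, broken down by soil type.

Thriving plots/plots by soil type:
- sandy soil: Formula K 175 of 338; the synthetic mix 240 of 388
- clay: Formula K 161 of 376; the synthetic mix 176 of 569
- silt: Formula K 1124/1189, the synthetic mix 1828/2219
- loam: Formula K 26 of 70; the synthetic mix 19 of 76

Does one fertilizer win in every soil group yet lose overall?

Sandy soil: Formula K 175/338 = 51.8%, the synthetic mix 240/388 = 61.9% → the synthetic mix
Clay: Formula K 161/376 = 42.8%, the synthetic mix 176/569 = 30.9% → Formula K
Silt: Formula K 1124/1189 = 94.5%, the synthetic mix 1828/2219 = 82.4% → Formula K
Loam: Formula K 26/70 = 37.1%, the synthetic mix 19/76 = 25.0% → Formula K
Overall: Formula K 1486/1973 = 75.3%, the synthetic mix 2263/3252 = 69.6% → Formula K
Neither sweeps: Formula K wins 3 of 4 groups, the synthetic mix wins 1. Formula K wins overall but not every group — no Simpson reversal.

No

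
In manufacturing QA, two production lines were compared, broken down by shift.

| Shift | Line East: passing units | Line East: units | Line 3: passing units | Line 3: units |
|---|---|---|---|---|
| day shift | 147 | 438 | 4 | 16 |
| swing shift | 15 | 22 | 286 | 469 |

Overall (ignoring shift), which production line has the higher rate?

Line 3

Day shift: Line East 147/438 = 33.6%, Line 3 4/16 = 25.0% → Line East
Swing shift: Line East 15/22 = 68.2%, Line 3 286/469 = 61.0% → Line East
Overall: Line East 162/460 = 35.2%, Line 3 290/485 = 59.8% → Line 3
(Line East wins every shift group but Line 3 wins overall — Line East's units skew toward the low-rate day shift group.)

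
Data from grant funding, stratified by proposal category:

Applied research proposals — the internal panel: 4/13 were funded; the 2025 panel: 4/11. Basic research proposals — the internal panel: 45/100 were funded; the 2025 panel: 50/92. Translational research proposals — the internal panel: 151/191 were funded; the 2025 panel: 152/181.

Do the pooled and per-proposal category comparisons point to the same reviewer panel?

Yes

Applied research: the internal panel 4/13 = 30.8%, the 2025 panel 4/11 = 36.4% → the 2025 panel
Basic research: the internal panel 45/100 = 45.0%, the 2025 panel 50/92 = 54.3% → the 2025 panel
Translational research: the internal panel 151/191 = 79.1%, the 2025 panel 152/181 = 84.0% → the 2025 panel
Overall: the internal panel 200/304 = 65.8%, the 2025 panel 206/284 = 72.5% → the 2025 panel
The 2025 panel wins overall and in every proposal group — no reversal.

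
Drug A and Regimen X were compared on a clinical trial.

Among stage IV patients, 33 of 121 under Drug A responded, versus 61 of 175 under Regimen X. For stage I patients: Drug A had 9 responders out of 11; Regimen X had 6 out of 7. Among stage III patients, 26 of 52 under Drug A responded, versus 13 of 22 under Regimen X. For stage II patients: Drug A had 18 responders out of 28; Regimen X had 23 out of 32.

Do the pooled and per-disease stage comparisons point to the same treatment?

Stage IV: Drug A 33/121 = 27.3%, Regimen X 61/175 = 34.9% → Regimen X
Stage I: Drug A 9/11 = 81.8%, Regimen X 6/7 = 85.7% → Regimen X
Stage III: Drug A 26/52 = 50.0%, Regimen X 13/22 = 59.1% → Regimen X
Stage II: Drug A 18/28 = 64.3%, Regimen X 23/32 = 71.9% → Regimen X
Overall: Drug A 86/212 = 40.6%, Regimen X 103/236 = 43.6% → Regimen X
Regimen X wins overall and in every disease group — no reversal.

Yes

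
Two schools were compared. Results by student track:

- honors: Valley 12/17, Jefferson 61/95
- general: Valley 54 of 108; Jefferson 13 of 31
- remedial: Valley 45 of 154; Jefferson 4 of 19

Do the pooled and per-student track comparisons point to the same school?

Honors: Valley 12/17 = 70.6%, Jefferson 61/95 = 64.2% → Valley
General: Valley 54/108 = 50.0%, Jefferson 13/31 = 41.9% → Valley
Remedial: Valley 45/154 = 29.2%, Jefferson 4/19 = 21.1% → Valley
Overall: Valley 111/279 = 39.8%, Jefferson 78/145 = 53.8% → Jefferson
Valley wins each student group but Jefferson wins overall — the comparison reverses. Valley's students skew toward remedial, which has a lower base rate.

No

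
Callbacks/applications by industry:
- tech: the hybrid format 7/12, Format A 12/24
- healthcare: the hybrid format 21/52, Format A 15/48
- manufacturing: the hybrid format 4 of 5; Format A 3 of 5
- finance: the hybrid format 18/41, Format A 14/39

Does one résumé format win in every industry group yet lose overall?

Tech: the hybrid format 7/12 = 58.3%, Format A 12/24 = 50.0% → the hybrid format
Healthcare: the hybrid format 21/52 = 40.4%, Format A 15/48 = 31.2% → the hybrid format
Manufacturing: the hybrid format 4/5 = 80.0%, Format A 3/5 = 60.0% → the hybrid format
Finance: the hybrid format 18/41 = 43.9%, Format A 14/39 = 35.9% → the hybrid format
Overall: the hybrid format 50/110 = 45.5%, Format A 44/116 = 37.9% → the hybrid format
The hybrid format wins overall and in every industry group — no reversal.

No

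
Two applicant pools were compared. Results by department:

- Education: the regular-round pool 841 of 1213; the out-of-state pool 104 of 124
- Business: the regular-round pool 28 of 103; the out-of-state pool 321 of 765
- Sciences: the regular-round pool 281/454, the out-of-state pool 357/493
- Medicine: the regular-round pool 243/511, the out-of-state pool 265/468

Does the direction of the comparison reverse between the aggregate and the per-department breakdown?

Yes

Education: the regular-round pool 841/1213 = 69.3%, the out-of-state pool 104/124 = 83.9% → the out-of-state pool
Business: the regular-round pool 28/103 = 27.2%, the out-of-state pool 321/765 = 42.0% → the out-of-state pool
Sciences: the regular-round pool 281/454 = 61.9%, the out-of-state pool 357/493 = 72.4% → the out-of-state pool
Medicine: the regular-round pool 243/511 = 47.6%, the out-of-state pool 265/468 = 56.6% → the out-of-state pool
Overall: the regular-round pool 1393/2281 = 61.1%, the out-of-state pool 1047/1850 = 56.6% → the regular-round pool
The out-of-state pool wins each department group but the regular-round pool wins overall — the comparison reverses. The out-of-state pool's applicants skew toward Business, which has a lower base rate.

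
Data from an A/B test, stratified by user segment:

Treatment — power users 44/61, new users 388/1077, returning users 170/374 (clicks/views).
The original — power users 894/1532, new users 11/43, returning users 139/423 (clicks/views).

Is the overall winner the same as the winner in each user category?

No

Power users: Treatment 44/61 = 72.1%, the original 894/1532 = 58.4% → Treatment
New users: Treatment 388/1077 = 36.0%, the original 11/43 = 25.6% → Treatment
Returning users: Treatment 170/374 = 45.5%, the original 139/423 = 32.9% → Treatment
Overall: Treatment 602/1512 = 39.8%, the original 1044/1998 = 52.3% → the original
Treatment wins each user group but the original wins overall — the comparison reverses. Treatment's views skew toward new users, which has a lower base rate.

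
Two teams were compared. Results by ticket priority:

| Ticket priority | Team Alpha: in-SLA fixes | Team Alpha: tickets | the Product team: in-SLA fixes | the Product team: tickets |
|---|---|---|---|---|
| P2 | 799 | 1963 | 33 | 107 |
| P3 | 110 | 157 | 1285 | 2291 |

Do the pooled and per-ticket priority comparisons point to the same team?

P2: Team Alpha 799/1963 = 40.7%, the Product team 33/107 = 30.8% → Team Alpha
P3: Team Alpha 110/157 = 70.1%, the Product team 1285/2291 = 56.1% → Team Alpha
Overall: Team Alpha 909/2120 = 42.9%, the Product team 1318/2398 = 55.0% → the Product team
Team Alpha wins each ticket group but the Product team wins overall — the comparison reverses. Team Alpha's tickets skew toward P2, which has a lower base rate.

No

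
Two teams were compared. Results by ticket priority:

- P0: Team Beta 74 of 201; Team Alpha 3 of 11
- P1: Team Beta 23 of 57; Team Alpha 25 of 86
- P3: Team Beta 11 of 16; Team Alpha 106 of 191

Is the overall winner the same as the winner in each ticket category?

No

P0: Team Beta 74/201 = 36.8%, Team Alpha 3/11 = 27.3% → Team Beta
P1: Team Beta 23/57 = 40.4%, Team Alpha 25/86 = 29.1% → Team Beta
P3: Team Beta 11/16 = 68.8%, Team Alpha 106/191 = 55.5% → Team Beta
Overall: Team Beta 108/274 = 39.4%, Team Alpha 134/288 = 46.5% → Team Alpha
Team Beta wins each ticket group but Team Alpha wins overall — the comparison reverses. Team Beta's tickets skew toward P0, which has a lower base rate.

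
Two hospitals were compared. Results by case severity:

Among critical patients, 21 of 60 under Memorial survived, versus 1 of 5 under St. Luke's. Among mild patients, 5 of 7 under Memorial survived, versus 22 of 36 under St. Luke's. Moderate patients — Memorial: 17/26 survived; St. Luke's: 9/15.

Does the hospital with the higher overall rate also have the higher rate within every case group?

No

Critical: Memorial 21/60 = 35.0%, St. Luke's 1/5 = 20.0% → Memorial
Mild: Memorial 5/7 = 71.4%, St. Luke's 22/36 = 61.1% → Memorial
Moderate: Memorial 17/26 = 65.4%, St. Luke's 9/15 = 60.0% → Memorial
Overall: Memorial 43/93 = 46.2%, St. Luke's 32/56 = 57.1% → St. Luke's
Memorial wins each case group but St. Luke's wins overall — the comparison reverses. Memorial's patients skew toward critical, which has a lower base rate.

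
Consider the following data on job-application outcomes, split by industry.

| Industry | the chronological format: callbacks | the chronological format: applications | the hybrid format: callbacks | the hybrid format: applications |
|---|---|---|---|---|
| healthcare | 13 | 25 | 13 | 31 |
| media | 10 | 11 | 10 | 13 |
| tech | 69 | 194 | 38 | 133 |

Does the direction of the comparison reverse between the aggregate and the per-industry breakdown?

No

Healthcare: the chronological format 13/25 = 52.0%, the hybrid format 13/31 = 41.9% → the chronological format
Media: the chronological format 10/11 = 90.9%, the hybrid format 10/13 = 76.9% → the chronological format
Tech: the chronological format 69/194 = 35.6%, the hybrid format 38/133 = 28.6% → the chronological format
Overall: the chronological format 92/230 = 40.0%, the hybrid format 61/177 = 34.5% → the chronological format
The chronological format wins overall and in every industry group — no reversal.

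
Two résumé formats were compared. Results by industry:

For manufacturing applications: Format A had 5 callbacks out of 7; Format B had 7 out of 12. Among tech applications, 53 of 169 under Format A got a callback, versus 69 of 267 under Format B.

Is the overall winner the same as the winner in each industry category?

Manufacturing: Format A 5/7 = 71.4%, Format B 7/12 = 58.3% → Format A
Tech: Format A 53/169 = 31.4%, Format B 69/267 = 25.8% → Format A
Overall: Format A 58/176 = 33.0%, Format B 76/279 = 27.2% → Format A
Format A wins overall and in every industry group — no reversal.

Yes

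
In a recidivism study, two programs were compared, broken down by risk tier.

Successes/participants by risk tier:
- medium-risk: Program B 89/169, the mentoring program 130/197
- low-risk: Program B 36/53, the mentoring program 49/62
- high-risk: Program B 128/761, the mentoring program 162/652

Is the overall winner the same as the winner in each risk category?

Yes

Medium-risk: Program B 89/169 = 52.7%, the mentoring program 130/197 = 66.0% → the mentoring program
Low-risk: Program B 36/53 = 67.9%, the mentoring program 49/62 = 79.0% → the mentoring program
High-risk: Program B 128/761 = 16.8%, the mentoring program 162/652 = 24.8% → the mentoring program
Overall: Program B 253/983 = 25.7%, the mentoring program 341/911 = 37.4% → the mentoring program
The mentoring program wins overall and in every risk group — no reversal.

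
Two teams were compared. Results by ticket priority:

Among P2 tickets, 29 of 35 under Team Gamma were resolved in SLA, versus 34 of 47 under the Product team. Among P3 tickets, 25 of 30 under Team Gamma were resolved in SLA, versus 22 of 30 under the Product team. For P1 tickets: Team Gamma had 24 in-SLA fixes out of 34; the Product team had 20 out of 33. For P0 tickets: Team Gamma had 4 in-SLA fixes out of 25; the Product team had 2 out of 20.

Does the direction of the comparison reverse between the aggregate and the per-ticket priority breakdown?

P2: Team Gamma 29/35 = 82.9%, the Product team 34/47 = 72.3% → Team Gamma
P3: Team Gamma 25/30 = 83.3%, the Product team 22/30 = 73.3% → Team Gamma
P1: Team Gamma 24/34 = 70.6%, the Product team 20/33 = 60.6% → Team Gamma
P0: Team Gamma 4/25 = 16.0%, the Product team 2/20 = 10.0% → Team Gamma
Overall: Team Gamma 82/124 = 66.1%, the Product team 78/130 = 60.0% → Team Gamma
Team Gamma wins overall and in every ticket group — no reversal.

No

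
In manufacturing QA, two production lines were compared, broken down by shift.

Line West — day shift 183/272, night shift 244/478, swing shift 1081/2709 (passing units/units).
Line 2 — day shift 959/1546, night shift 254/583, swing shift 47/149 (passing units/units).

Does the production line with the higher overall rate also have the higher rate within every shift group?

No

Day shift: Line West 183/272 = 67.3%, Line 2 959/1546 = 62.0% → Line West
Night shift: Line West 244/478 = 51.0%, Line 2 254/583 = 43.6% → Line West
Swing shift: Line West 1081/2709 = 39.9%, Line 2 47/149 = 31.5% → Line West
Overall: Line West 1508/3459 = 43.6%, Line 2 1260/2278 = 55.3% → Line 2
Line West wins each shift group but Line 2 wins overall — the comparison reverses. Line West's units skew toward swing shift, which has a lower base rate.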